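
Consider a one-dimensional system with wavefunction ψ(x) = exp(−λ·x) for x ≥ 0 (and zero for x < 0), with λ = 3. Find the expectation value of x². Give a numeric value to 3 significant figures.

⟨x²⟩ = ∫ x²·|ψ|² dx / ∫|ψ|² dx (integrals over the domain).
Every integrand reduces to terms xʲ·e^(−2λx) on [0, ∞); use ∫₀^∞ xʲ·e^(−2λx) dx = j!/(2λ)^(j+1).
State is unnormalized: ∫|ψ|² dx = 0.16667, and ∫ψ*·x²·ψ dx = 0.0092593, so ⟨x²⟩ = 0.0092593 / 0.16667.
⟨x²⟩ = 0.055556.

0.0556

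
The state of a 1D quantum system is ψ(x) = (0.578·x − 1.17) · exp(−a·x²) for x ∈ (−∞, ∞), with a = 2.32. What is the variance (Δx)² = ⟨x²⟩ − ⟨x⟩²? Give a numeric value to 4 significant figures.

Compute ⟨x⟩ and ⟨x²⟩ separately, then (Δx)² = ⟨x²⟩ − ⟨x⟩².
Expand each integrand as polynomial × e^(−2ax²) and use ∫x^(2j)·e^(−2ax²) dx = (2j−1)!!/(4a)^j · √(π/(2a)), odd powers → 0; here √(π/(2a)) = 0.82284.
Normalization: ∫|ψ|² dx = 1.1560.
⟨x⟩ = -0.10374 and ⟨x²⟩ = 0.11328.
(Δx)² = 0.11328 − (-0.10374)² = 0.10252.

0.1025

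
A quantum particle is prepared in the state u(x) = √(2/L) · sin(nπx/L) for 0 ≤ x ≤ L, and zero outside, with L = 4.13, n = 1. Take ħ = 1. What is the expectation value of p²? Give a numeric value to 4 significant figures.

0.5786

p² u = −ħ² d²u/dx²; ⟨p²⟩ = −ħ² ∫ u*·u'' dx.
d/dx sin(nπx/L) = (nπ/L)·cos(nπx/L) and d²/dx² sin(nπx/L) = −(nπ/L)²·sin(nπx/L); on 0 ≤ x ≤ L, ∫sin²(nπx/L) dx = L/2 and ∫sin(nπx/L)·cos(nπx/L) dx = 0.
⟨p²⟩ = 0.57863.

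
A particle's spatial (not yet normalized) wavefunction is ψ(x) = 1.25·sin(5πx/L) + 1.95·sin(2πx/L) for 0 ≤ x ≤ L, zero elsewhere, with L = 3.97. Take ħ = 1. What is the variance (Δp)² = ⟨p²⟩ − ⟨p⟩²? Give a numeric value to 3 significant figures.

6.33

Compute ⟨p⟩ and ⟨p²⟩ separately; (Δp)² = ⟨p²⟩ − ⟨p⟩².
d²/dx² sin(jπx/L) = −(jπ/L)²·sin(jπx/L); on 0 ≤ x ≤ L, ∫sin²(jπx/L) dx = L/2 and ∫sin(jπx/L)·sin(lπx/L) dx = 0 for j ≠ l, so only diagonal terms survive in ∫|ψ|² and ∫ψ·ψ″; ∫ψ·ψ′ dx = [ψ²/2] between the walls = 0.
Normalization: ∫|ψ|² dx = 10.650.
⟨p⟩ = 0.0000 and ⟨p²⟩ = 6.3347.
(Δp)² = 6.3347 − (0.0000)² = 6.3347.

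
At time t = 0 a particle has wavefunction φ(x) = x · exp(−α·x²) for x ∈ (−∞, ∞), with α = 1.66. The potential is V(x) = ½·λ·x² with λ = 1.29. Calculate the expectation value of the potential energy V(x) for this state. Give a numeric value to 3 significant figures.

0.291

⟨V⟩ = ∫ V(x)·|φ|² dx / ∫|φ|² dx.
Expand each integrand as polynomial × e^(−2αx²) and use ∫x^(2j)·e^(−2αx²) dx = (2j−1)!!/(4α)^j · √(π/(2α)), odd powers → 0; here √(π/(2α)) = 0.97276.
State is unnormalized: ∫|φ|² dx = 0.14650, and ∫φ*·V(x)·φ dx = 0.042692, so ⟨V⟩ = 0.042692 / 0.14650.
⟨V⟩ = 0.29142.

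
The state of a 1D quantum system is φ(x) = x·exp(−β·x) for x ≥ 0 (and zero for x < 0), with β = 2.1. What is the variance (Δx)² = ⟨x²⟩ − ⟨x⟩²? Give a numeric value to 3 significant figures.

0.170

Compute ⟨x⟩ and ⟨x²⟩ separately, then (Δx)² = ⟨x²⟩ − ⟨x⟩².
Every integrand reduces to terms xʲ·e^(−2βx) on [0, ∞); use ∫₀^∞ xʲ·e^(−2βx) dx = j!/(2β)^(j+1).
Normalization: ∫|φ|² dx = 0.026995.
⟨x⟩ = 0.71429 and ⟨x²⟩ = 0.68027.
(Δx)² = 0.68027 − (0.71429)² = 0.17007.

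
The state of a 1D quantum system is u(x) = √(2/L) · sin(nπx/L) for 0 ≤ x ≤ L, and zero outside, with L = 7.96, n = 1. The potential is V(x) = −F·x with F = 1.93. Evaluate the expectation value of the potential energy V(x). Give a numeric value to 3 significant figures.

⟨V⟩ = ∫ V(x)·|u|² dx.
With sin²θ = (1 − cos2θ)/2 on 0 ≤ x ≤ L: ∫sin²(nπx/L) dx = L/2, ∫x·sin²(nπx/L) dx = L²/4, ∫x²·sin²(nπx/L) dx = L³·(1/6 − 1/(4n²π²)); higher powers xᵏ the same way, integrating xᵏ·cos(2nπx/L) by parts.
⟨V⟩ = -7.6814.

-7.68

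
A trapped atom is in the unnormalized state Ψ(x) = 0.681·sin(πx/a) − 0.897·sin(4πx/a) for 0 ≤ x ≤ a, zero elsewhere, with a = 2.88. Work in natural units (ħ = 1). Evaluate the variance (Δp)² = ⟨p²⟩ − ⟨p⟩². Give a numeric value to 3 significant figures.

12.5

Compute ⟨p⟩ and ⟨p²⟩ separately; (Δp)² = ⟨p²⟩ − ⟨p⟩².
d²/dx² sin(jπx/a) = −(jπ/a)²·sin(jπx/a); on 0 ≤ x ≤ a, ∫sin²(jπx/a) dx = a/2 and ∫sin(jπx/a)·sin(lπx/a) dx = 0 for j ≠ l, so only diagonal terms survive in ∫|Ψ|² and ∫Ψ·Ψ″; ∫Ψ·Ψ′ dx = [Ψ²/2] between the walls = 0.
Normalization: ∫|Ψ|² dx = 1.8265.
⟨p⟩ = 0.0000 and ⟨p²⟩ = 12.512.
(Δp)² = 12.512 − (0.0000)² = 12.512.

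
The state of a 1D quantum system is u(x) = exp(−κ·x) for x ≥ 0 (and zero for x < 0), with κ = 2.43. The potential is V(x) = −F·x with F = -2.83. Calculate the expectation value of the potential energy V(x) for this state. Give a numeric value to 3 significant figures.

0.582

⟨V⟩ = ∫ V(x)·|u|² dx / ∫|u|² dx.
Every integrand reduces to terms xʲ·e^(−2κx) on [0, ∞); use ∫₀^∞ xʲ·e^(−2κx) dx = j!/(2κ)^(j+1).
State is unnormalized: ∫|u|² dx = 0.20576, and ∫u*·V(x)·u dx = 0.11982, so ⟨V⟩ = 0.11982 / 0.20576.
⟨V⟩ = 0.58230.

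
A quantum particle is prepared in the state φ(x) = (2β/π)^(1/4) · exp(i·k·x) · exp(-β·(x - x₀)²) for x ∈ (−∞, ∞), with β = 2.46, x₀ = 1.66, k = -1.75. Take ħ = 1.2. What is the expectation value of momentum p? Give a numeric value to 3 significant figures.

p φ = −iħ dφ/dx; then ⟨p⟩ = ∫ φ*·(pφ) dx.
Gaussian moments (u = x − x₀): ∫u^(2j)·e^(−2βu²) du = (2j−1)!!/(4β)^j · √(π/(2β)), odd powers integrate to 0; here √(π/(2β)) = 0.79908. Derivatives: φ′ = (ik − 2βu)·φ, φ″ = ((ik − 2βu)² − 2β)·φ; the odd-in-u pieces drop out.
⟨p⟩ = -2.1000.

-2.10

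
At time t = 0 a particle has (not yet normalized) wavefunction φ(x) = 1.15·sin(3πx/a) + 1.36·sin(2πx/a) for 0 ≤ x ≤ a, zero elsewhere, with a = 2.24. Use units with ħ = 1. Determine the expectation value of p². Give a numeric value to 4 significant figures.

11.97

p² φ = −ħ² d²φ/dx²; ⟨p²⟩ = −ħ² ∫ φ*·φ'' dx / ∫|φ|² dx.
d²/dx² sin(jπx/a) = −(jπ/a)²·sin(jπx/a); on 0 ≤ x ≤ a, ∫sin²(jπx/a) dx = a/2 and ∫sin(jπx/a)·sin(lπx/a) dx = 0 for j ≠ l, so only diagonal terms survive in ∫|φ|² and ∫φ·φ″; ∫φ·φ′ dx = [φ²/2] between the walls = 0.
State is unnormalized: ∫|φ|² dx = 3.5528, and ∫φ*·(−ħ² φ'') dx = 42.521, so ⟨p²⟩ = 42.521 / 3.5528.
⟨p²⟩ = 11.968.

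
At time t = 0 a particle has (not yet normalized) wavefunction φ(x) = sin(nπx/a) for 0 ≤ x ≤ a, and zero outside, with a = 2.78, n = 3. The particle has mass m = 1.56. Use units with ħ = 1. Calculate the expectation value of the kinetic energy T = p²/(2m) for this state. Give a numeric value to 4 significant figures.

3.684

T = −(ħ²/2m) d²/dx², so ⟨T⟩ = −(ħ²/2m) ∫ φ*·φ'' dx / ∫|φ|² dx; with m = 1.56.
d/dx sin(nπx/a) = (nπ/a)·cos(nπx/a) and d²/dx² sin(nπx/a) = −(nπ/a)²·sin(nπx/a); on 0 ≤ x ≤ a, ∫sin²(nπx/a) dx = a/2 and ∫sin(nπx/a)·cos(nπx/a) dx = 0.
State is unnormalized: ∫|φ|² dx = 1.3900, and ∫φ*·(−ħ²/2m · φ'') dx = 5.1205, so ⟨T⟩ = 5.1205 / 1.3900.
⟨T⟩ = 3.6838.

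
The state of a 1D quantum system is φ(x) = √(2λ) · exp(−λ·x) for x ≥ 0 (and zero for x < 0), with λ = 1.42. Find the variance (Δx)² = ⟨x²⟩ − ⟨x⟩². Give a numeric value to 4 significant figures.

0.1240

Compute ⟨x⟩ and ⟨x²⟩ separately, then (Δx)² = ⟨x²⟩ − ⟨x⟩².
Every integrand reduces to terms xʲ·e^(−2λx) on [0, ∞); use ∫₀^∞ xʲ·e^(−2λx) dx = j!/(2λ)^(j+1).
⟨x⟩ = 0.35211 and ⟨x²⟩ = 0.24797.
(Δx)² = 0.24797 − (0.35211)² = 0.12398.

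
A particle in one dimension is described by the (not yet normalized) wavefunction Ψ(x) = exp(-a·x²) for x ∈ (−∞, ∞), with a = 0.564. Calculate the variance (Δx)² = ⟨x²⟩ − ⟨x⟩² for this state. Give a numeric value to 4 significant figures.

0.4433

Compute ⟨x⟩ and ⟨x²⟩ separately, then (Δx)² = ⟨x²⟩ − ⟨x⟩².
Gaussian moments: ∫x^(2j)·e^(−2ax²) dx = (2j−1)!!/(4a)^j · √(π/(2a)), odd powers integrate to 0; here √(π/(2a)) = 1.6689.
Normalization: ∫|Ψ|² dx = 1.6689.
⟨x⟩ = 0.0000 and ⟨x²⟩ = 0.44326.
(Δx)² = 0.44326 − (0.0000)² = 0.44326.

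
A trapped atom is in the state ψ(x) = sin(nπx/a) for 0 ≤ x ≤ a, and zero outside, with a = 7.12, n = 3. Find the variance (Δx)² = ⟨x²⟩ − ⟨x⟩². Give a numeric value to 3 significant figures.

Compute ⟨x⟩ and ⟨x²⟩ separately, then (Δx)² = ⟨x²⟩ − ⟨x⟩².
With sin²θ = (1 − cos2θ)/2 on 0 ≤ x ≤ a: ∫sin²(nπx/a) dx = a/2, ∫x·sin²(nπx/a) dx = a²/4, ∫x²·sin²(nπx/a) dx = a³·(1/6 − 1/(4n²π²)); higher powers xᵏ the same way, integrating xᵏ·cos(2nπx/a) by parts.
Normalization: ∫|ψ|² dx = 3.5600.
⟨x⟩ = 3.5600 and ⟨x²⟩ = 16.613.
(Δx)² = 16.613 − (3.5600)² = 3.9392.

3.94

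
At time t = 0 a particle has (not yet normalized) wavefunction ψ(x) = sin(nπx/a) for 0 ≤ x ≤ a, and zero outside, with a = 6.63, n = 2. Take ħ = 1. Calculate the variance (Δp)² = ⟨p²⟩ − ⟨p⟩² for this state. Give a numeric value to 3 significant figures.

0.898

Compute ⟨p⟩ and ⟨p²⟩ separately; (Δp)² = ⟨p²⟩ − ⟨p⟩².
d/dx sin(nπx/a) = (nπ/a)·cos(nπx/a) and d²/dx² sin(nπx/a) = −(nπ/a)²·sin(nπx/a); on 0 ≤ x ≤ a, ∫sin²(nπx/a) dx = a/2 and ∫sin(nπx/a)·cos(nπx/a) dx = 0.
Normalization: ∫|ψ|² dx = 3.3150.
⟨p⟩ = 0.0000 and ⟨p²⟩ = 0.89812.
(Δp)² = 0.89812 − (0.0000)² = 0.89812.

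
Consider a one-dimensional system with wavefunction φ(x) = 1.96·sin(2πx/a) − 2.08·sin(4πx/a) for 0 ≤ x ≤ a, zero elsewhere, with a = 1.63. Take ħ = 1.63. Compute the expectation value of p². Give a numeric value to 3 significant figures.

p² φ = −ħ² d²φ/dx²; ⟨p²⟩ = −ħ² ∫ φ*·φ'' dx / ∫|φ|² dx.
d²/dx² sin(jπx/a) = −(jπ/a)²·sin(jπx/a); on 0 ≤ x ≤ a, ∫sin²(jπx/a) dx = a/2 and ∫sin(jπx/a)·sin(lπx/a) dx = 0 for j ≠ l, so only diagonal terms survive in ∫|φ|² and ∫φ·φ″; ∫φ·φ′ dx = [φ²/2] between the walls = 0.
State is unnormalized: ∫|φ|² dx = 6.6569, and ∫φ*·(−ħ² φ'') dx = 680.41, so ⟨p²⟩ = 680.41 / 6.6569.
⟨p²⟩ = 102.21.

102.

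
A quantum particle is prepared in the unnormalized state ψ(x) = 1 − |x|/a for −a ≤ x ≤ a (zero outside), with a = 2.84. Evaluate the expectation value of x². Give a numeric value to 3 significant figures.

⟨x²⟩ = ∫ x²·|ψ|² dx / ∫|ψ|² dx (integrals over the domain).
ψ is even, so ∫ over [−a, a] = 2∫₀ᵃ with ψ = 1 − x/a there: ∫₀ᵃ (1 − x/a)² dx = a/3, ∫₀ᵃ x²(1 − x/a)² dx = a³/30, ∫₀ᵃ x⁴(1 − x/a)² dx = a⁵/105.
State is unnormalized: ∫|ψ|² dx = 1.8933, and ∫ψ*·x²·ψ dx = 1.5271, so ⟨x²⟩ = 1.5271 / 1.8933.
⟨x²⟩ = 0.80656.

0.807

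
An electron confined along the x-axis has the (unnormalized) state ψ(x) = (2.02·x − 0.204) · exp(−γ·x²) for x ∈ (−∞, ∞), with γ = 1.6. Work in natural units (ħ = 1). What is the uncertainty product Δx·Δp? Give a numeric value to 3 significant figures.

1.38

Δx = √(⟨x²⟩−⟨x⟩²), Δp = √(⟨p²⟩−⟨p⟩²).
Expand each integrand as polynomial × e^(−2γx²) and use ∫x^(2j)·e^(−2γx²) dx = (2j−1)!!/(4γ)^j · √(π/(2γ)), odd powers → 0; here √(π/(2γ)) = 0.99083. Differentiate with the product rule, d/dx e^(−γx²) = −2γx·e^(−γx²).
Normalization: ∫|ψ|² dx = 0.67295.
⟨x⟩ = -0.18960, ⟨x²⟩ = 0.44960 ⇒ Δx = 0.64316.
⟨p⟩ = 0.0000, ⟨p²⟩ = 4.6039 ⇒ Δp = 2.1457.
Δx·Δp = 1.3800.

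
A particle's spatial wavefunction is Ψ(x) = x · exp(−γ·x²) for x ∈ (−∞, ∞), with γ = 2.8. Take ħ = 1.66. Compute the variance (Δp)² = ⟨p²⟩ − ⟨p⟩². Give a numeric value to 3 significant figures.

Compute ⟨p⟩ and ⟨p²⟩ separately; (Δp)² = ⟨p²⟩ − ⟨p⟩².
Expand each integrand as polynomial × e^(−2γx²) and use ∫x^(2j)·e^(−2γx²) dx = (2j−1)!!/(4γ)^j · √(π/(2γ)), odd powers → 0; here √(π/(2γ)) = 0.74900. Differentiate with the product rule, d/dx e^(−γx²) = −2γx·e^(−γx²).
Normalization: ∫|Ψ|² dx = 0.066875.
⟨p⟩ = 0.0000 and ⟨p²⟩ = 23.147.
(Δp)² = 23.147 − (0.0000)² = 23.147.

23.1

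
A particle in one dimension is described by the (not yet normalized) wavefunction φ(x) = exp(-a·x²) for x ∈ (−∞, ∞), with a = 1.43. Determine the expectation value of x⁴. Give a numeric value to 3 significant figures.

⟨x⁴⟩ = ∫ x⁴·|φ|² dx / ∫|φ|² dx (integrals over the domain).
Gaussian moments: ∫x^(2j)·e^(−2ax²) dx = (2j−1)!!/(4a)^j · √(π/(2a)), odd powers integrate to 0; here √(π/(2a)) = 1.0481.
State is unnormalized: ∫|φ|² dx = 1.0481, and ∫φ*·x⁴·φ dx = 0.096099, so ⟨x⁴⟩ = 0.096099 / 1.0481.
⟨x⁴⟩ = 0.091692.

0.0917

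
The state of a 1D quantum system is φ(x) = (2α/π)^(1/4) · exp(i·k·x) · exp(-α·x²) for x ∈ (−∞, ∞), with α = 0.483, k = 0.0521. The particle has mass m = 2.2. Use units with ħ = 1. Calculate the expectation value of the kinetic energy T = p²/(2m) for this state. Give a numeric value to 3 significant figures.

0.110

T = −(ħ²/2m) d²/dx², so ⟨T⟩ = −(ħ²/2m) ∫ φ*·φ'' dx; with m = 2.2.
Gaussian moments: ∫x^(2j)·e^(−2αx²) dx = (2j−1)!!/(4α)^j · √(π/(2α)), odd powers integrate to 0; here √(π/(2α)) = 1.8034. Derivatives: φ′ = (ik − 2αx)·φ, φ″ = ((ik − 2αx)² − 2α)·φ; the odd-in-x pieces drop out.
⟨T⟩ = 0.11039.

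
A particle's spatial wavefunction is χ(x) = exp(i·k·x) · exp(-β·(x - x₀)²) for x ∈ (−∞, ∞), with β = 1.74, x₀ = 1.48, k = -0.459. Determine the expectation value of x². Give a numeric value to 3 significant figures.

2.33

⟨x²⟩ = ∫ x²·|χ|² dx / ∫|χ|² dx (integrals over the domain).
Gaussian moments (u = x − x₀): ∫u^(2j)·e^(−2βu²) du = (2j−1)!!/(4β)^j · √(π/(2β)), odd powers integrate to 0; here √(π/(2β)) = 0.95013.
State is unnormalized: ∫|χ|² dx = 0.95013, and ∫χ*·x²·χ dx = 2.2177, so ⟨x²⟩ = 2.2177 / 0.95013.
⟨x²⟩ = 2.3341.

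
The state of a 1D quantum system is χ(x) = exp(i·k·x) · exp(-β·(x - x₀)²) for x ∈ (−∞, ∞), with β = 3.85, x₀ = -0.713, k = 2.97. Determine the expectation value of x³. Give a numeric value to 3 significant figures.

⟨x³⟩ = ∫ x³·|χ|² dx / ∫|χ|² dx (integrals over the domain).
Gaussian moments (u = x − x₀): ∫u^(2j)·e^(−2βu²) du = (2j−1)!!/(4β)^j · √(π/(2β)), odd powers integrate to 0; here √(π/(2β)) = 0.63875.
State is unnormalized: ∫|χ|² dx = 0.63875, and ∫χ*·x³·χ dx = -0.32024, so ⟨x³⟩ = -0.32024 / 0.63875.
⟨x³⟩ = -0.50136.

-0.501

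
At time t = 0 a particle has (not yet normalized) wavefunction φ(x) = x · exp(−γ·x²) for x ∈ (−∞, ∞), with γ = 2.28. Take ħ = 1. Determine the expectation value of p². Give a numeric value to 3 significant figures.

6.84

p² φ = −ħ² d²φ/dx²; ⟨p²⟩ = −ħ² ∫ φ*·φ'' dx / ∫|φ|² dx.
Expand each integrand as polynomial × e^(−2γx²) and use ∫x^(2j)·e^(−2γx²) dx = (2j−1)!!/(4γ)^j · √(π/(2γ)), odd powers → 0; here √(π/(2γ)) = 0.83003. Differentiate with the product rule, d/dx e^(−γx²) = −2γx·e^(−γx²).
State is unnormalized: ∫|φ|² dx = 0.091012, and ∫φ*·(−ħ² φ'') dx = 0.62252, so ⟨p²⟩ = 0.62252 / 0.091012.
⟨p²⟩ = 6.8400.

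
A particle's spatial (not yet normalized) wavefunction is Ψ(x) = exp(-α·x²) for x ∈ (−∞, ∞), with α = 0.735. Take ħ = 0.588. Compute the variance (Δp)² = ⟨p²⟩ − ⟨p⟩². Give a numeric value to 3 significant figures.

0.254

Compute ⟨p⟩ and ⟨p²⟩ separately; (Δp)² = ⟨p²⟩ − ⟨p⟩².
Gaussian moments: ∫x^(2j)·e^(−2αx²) dx = (2j−1)!!/(4α)^j · √(π/(2α)), odd powers integrate to 0; here √(π/(2α)) = 1.4619. Derivatives: d/dx e^(−αx²) = −2αx·e^(−αx²), d²/dx² e^(−αx²) = (4α²x² − 2α)·e^(−αx²).
Normalization: ∫|Ψ|² dx = 1.4619.
⟨p⟩ = 0.0000 and ⟨p²⟩ = 0.25412.
(Δp)² = 0.25412 − (0.0000)² = 0.25412.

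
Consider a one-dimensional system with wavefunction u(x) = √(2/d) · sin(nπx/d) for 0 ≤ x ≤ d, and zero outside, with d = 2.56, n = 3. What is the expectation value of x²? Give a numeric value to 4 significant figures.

⟨x²⟩ = ∫ x²·|u|² dx (integrals over the domain).
With sin²θ = (1 − cos2θ)/2 on 0 ≤ x ≤ d: ∫sin²(nπx/d) dx = d/2, ∫x·sin²(nπx/d) dx = d²/4, ∫x²·sin²(nπx/d) dx = d³·(1/6 − 1/(4n²π²)); higher powers xᵏ the same way, integrating xᵏ·cos(2nπx/d) by parts.
⟨x²⟩ = 2.1476.

2.148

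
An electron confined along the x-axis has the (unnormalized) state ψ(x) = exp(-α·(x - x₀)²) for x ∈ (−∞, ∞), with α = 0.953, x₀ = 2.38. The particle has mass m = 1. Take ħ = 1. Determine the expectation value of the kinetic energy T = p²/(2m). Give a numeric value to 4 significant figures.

T = −(ħ²/2m) d²/dx², so ⟨T⟩ = −(ħ²/2m) ∫ ψ*·ψ'' dx / ∫|ψ|² dx; with m = 1.
Gaussian moments (u = x − x₀): ∫u^(2j)·e^(−2αu²) du = (2j−1)!!/(4α)^j · √(π/(2α)), odd powers integrate to 0; here √(π/(2α)) = 1.2838. Derivatives: d/dx e^(−αu²) = −2αu·e^(−αu²), d²/dx² e^(−αu²) = (4α²u² − 2α)·e^(−αu²).
State is unnormalized: ∫|ψ|² dx = 1.2838, and ∫ψ*·(−ħ²/2m · ψ'') dx = 0.61175, so ⟨T⟩ = 0.61175 / 1.2838.
⟨T⟩ = 0.47650.

0.4765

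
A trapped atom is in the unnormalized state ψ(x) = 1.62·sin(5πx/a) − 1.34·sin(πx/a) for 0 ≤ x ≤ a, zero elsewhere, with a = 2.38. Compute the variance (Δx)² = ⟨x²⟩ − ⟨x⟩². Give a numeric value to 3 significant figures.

Compute ⟨x⟩ and ⟨x²⟩ separately, then (Δx)² = ⟨x²⟩ − ⟨x⟩².
On 0 ≤ x ≤ a (j ≠ l): ∫sin²(jπx/a) dx = a/2, ∫sin(jπx/a)·sin(lπx/a) dx = 0; diagonal moments ∫x·sin²(jπx/a) dx = a²/4, ∫x²·sin²(jπx/a) dx = a³·(1/6 − 1/(4j²π²)); cross terms ∫x·sin(jπx/a)·sin(lπx/a) dx = 0 for j + l even and −4jla²/(π²(j² − l²)²) for j + l odd, ∫x²·sin(jπx/a)·sin(lπx/a) dx = (−1)^(j+l)·4jla³/(π²(j² − l²)²); higher powers the same way via product-to-sum and parts.
Normalization: ∫|ψ|² dx = 5.2598.
⟨x⟩ = 1.1900 and ⟨x²⟩ = 1.7256.
(Δx)² = 1.7256 − (1.1900)² = 0.30949.

0.309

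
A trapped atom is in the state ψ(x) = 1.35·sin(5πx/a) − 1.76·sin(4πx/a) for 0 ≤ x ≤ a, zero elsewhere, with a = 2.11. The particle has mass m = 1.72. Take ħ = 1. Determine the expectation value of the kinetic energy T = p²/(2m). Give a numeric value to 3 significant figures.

12.5

T = −(ħ²/2m) d²/dx², so ⟨T⟩ = −(ħ²/2m) ∫ ψ*·ψ'' dx / ∫|ψ|² dx; with m = 1.72.
d²/dx² sin(jπx/a) = −(jπ/a)²·sin(jπx/a); on 0 ≤ x ≤ a, ∫sin²(jπx/a) dx = a/2 and ∫sin(jπx/a)·sin(lπx/a) dx = 0 for j ≠ l, so only diagonal terms survive in ∫|ψ|² and ∫ψ·ψ″; ∫ψ·ψ′ dx = [ψ²/2] between the walls = 0.
State is unnormalized: ∫|ψ|² dx = 5.1907, and ∫ψ*·(−ħ²/2m · ψ'') dx = 64.672, so ⟨T⟩ = 64.672 / 5.1907.
⟨T⟩ = 12.459.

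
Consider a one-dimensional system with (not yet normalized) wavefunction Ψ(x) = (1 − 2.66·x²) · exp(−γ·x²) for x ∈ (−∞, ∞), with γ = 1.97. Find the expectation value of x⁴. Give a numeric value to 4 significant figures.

0.1169

⟨x⁴⟩ = ∫ x⁴·|Ψ|² dx / ∫|Ψ|² dx (integrals over the domain).
Expand each integrand as polynomial × e^(−2γx²) and use ∫x^(2j)·e^(−2γx²) dx = (2j−1)!!/(4γ)^j · √(π/(2γ)), odd powers → 0; here √(π/(2γ)) = 0.89295.
State is unnormalized: ∫|Ψ|² dx = 0.59535, and ∫Ψ*·x⁴·Ψ dx = 0.069569, so ⟨x⁴⟩ = 0.069569 / 0.59535.
⟨x⁴⟩ = 0.11686.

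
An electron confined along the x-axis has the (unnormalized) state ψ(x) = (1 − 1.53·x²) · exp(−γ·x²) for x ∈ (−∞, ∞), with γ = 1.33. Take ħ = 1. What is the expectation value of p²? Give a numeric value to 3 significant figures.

4.26

p² ψ = −ħ² d²ψ/dx²; ⟨p²⟩ = −ħ² ∫ ψ*·ψ'' dx / ∫|ψ|² dx.
Expand each integrand as polynomial × e^(−2γx²) and use ∫x^(2j)·e^(−2γx²) dx = (2j−1)!!/(4γ)^j · √(π/(2γ)), odd powers → 0; here √(π/(2γ)) = 1.0868. Differentiate with the product rule, d/dx e^(−γx²) = −2γx·e^(−γx²).
State is unnormalized: ∫|ψ|² dx = 0.73133, and ∫ψ*·(−ħ² ψ'') dx = 3.1136, so ⟨p²⟩ = 3.1136 / 0.73133.
⟨p²⟩ = 4.2575.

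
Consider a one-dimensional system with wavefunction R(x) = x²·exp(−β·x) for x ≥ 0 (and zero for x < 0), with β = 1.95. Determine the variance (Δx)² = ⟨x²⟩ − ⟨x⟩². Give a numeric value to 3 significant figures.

0.329

Compute ⟨x⟩ and ⟨x²⟩ separately, then (Δx)² = ⟨x²⟩ − ⟨x⟩².
Every integrand reduces to terms xʲ·e^(−2βx) on [0, ∞); use ∫₀^∞ xʲ·e^(−2βx) dx = j!/(2β)^(j+1).
Normalization: ∫|R|² dx = 0.026600.
⟨x⟩ = 1.2821 and ⟨x²⟩ = 1.9724.
(Δx)² = 1.9724 − (1.2821)² = 0.32873.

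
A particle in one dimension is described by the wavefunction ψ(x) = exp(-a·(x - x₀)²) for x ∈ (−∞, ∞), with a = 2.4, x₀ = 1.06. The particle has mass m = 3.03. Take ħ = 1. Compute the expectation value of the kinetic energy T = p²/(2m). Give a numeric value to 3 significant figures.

T = −(ħ²/2m) d²/dx², so ⟨T⟩ = −(ħ²/2m) ∫ ψ*·ψ'' dx / ∫|ψ|² dx; with m = 3.03.
Gaussian moments (u = x − x₀): ∫u^(2j)·e^(−2au²) du = (2j−1)!!/(4a)^j · √(π/(2a)), odd powers integrate to 0; here √(π/(2a)) = 0.80901. Derivatives: d/dx e^(−au²) = −2au·e^(−au²), d²/dx² e^(−au²) = (4a²u² − 2a)·e^(−au²).
State is unnormalized: ∫|ψ|² dx = 0.80901, and ∫ψ*·(−ħ²/2m · ψ'') dx = 0.32040, so ⟨T⟩ = 0.32040 / 0.80901.
⟨T⟩ = 0.39604.

0.396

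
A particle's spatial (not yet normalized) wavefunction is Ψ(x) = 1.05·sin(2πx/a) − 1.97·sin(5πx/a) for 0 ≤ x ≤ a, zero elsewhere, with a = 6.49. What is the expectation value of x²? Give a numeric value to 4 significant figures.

⟨x²⟩ = ∫ x²·|Ψ|² dx / ∫|Ψ|² dx (integrals over the domain).
On 0 ≤ x ≤ a (j ≠ l): ∫sin²(jπx/a) dx = a/2, ∫sin(jπx/a)·sin(lπx/a) dx = 0; diagonal moments ∫x·sin²(jπx/a) dx = a²/4, ∫x²·sin²(jπx/a) dx = a³·(1/6 − 1/(4j²π²)); cross terms ∫x·sin(jπx/a)·sin(lπx/a) dx = 0 for j + l even and −4jla²/(π²(j² − l²)²) for j + l odd, ∫x²·sin(jπx/a)·sin(lπx/a) dx = (−1)^(j+l)·4jla³/(π²(j² − l²)²); higher powers the same way via product-to-sum and parts.
State is unnormalized: ∫|Ψ|² dx = 16.171, and ∫Ψ*·x²·Ψ dx = 234.45, so ⟨x²⟩ = 234.45 / 16.171.
⟨x²⟩ = 14.498.

14.50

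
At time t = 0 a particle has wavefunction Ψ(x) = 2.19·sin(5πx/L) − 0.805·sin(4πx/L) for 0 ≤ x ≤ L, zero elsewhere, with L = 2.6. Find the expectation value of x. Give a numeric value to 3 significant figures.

1.64

⟨x⟩ = ∫ x·|Ψ|² dx / ∫|Ψ|² dx (integrals over the domain).
On 0 ≤ x ≤ L (j ≠ l): ∫sin²(jπx/L) dx = L/2, ∫sin(jπx/L)·sin(lπx/L) dx = 0; diagonal moments ∫x·sin²(jπx/L) dx = L²/4, ∫x²·sin²(jπx/L) dx = L³·(1/6 − 1/(4j²π²)); cross terms ∫x·sin(jπx/L)·sin(lπx/L) dx = 0 for j + l even and −4jlL²/(π²(j² − l²)²) for j + l odd, ∫x²·sin(jπx/L)·sin(lπx/L) dx = (−1)^(j+l)·4jlL³/(π²(j² − l²)²); higher powers the same way via product-to-sum and parts.
State is unnormalized: ∫|Ψ|² dx = 7.0774, and ∫Ψ*·x·Ψ dx = 11.586, so ⟨x⟩ = 11.586 / 7.0774.
⟨x⟩ = 1.6370.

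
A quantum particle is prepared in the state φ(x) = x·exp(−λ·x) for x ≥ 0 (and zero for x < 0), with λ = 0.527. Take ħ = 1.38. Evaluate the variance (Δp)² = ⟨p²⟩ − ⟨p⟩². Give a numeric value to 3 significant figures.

0.529

Compute ⟨p⟩ and ⟨p²⟩ separately; (Δp)² = ⟨p²⟩ − ⟨p⟩².
Differentiate x·exp(−λ·x) with the product rule; every integrand then reduces to terms xʲ·e^(−2λx) on [0, ∞), with ∫₀^∞ xʲ·e^(−2λx) dx = j!/(2λ)^(j+1).
Normalization: ∫|φ|² dx = 1.7081.
⟨p⟩ = 0.0000 and ⟨p²⟩ = 0.52891.
(Δp)² = 0.52891 − (0.0000)² = 0.52891.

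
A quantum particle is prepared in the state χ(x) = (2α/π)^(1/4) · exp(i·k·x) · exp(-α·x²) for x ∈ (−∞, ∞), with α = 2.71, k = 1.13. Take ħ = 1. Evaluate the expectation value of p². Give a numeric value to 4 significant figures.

3.987

p² χ = −ħ² d²χ/dx²; ⟨p²⟩ = −ħ² ∫ χ*·χ'' dx.
Gaussian moments: ∫x^(2j)·e^(−2αx²) dx = (2j−1)!!/(4α)^j · √(π/(2α)), odd powers integrate to 0; here √(π/(2α)) = 0.76133. Derivatives: χ′ = (ik − 2αx)·χ, χ″ = ((ik − 2αx)² − 2α)·χ; the odd-in-x pieces drop out.
⟨p²⟩ = 3.9869.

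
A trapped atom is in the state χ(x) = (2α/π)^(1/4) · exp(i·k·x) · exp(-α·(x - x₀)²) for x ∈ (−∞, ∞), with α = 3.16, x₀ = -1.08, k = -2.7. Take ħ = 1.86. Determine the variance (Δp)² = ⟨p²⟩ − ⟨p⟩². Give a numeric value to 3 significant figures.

Compute ⟨p⟩ and ⟨p²⟩ separately; (Δp)² = ⟨p²⟩ − ⟨p⟩².
Gaussian moments (u = x − x₀): ∫u^(2j)·e^(−2αu²) du = (2j−1)!!/(4α)^j · √(π/(2α)), odd powers integrate to 0; here √(π/(2α)) = 0.70504. Derivatives: χ′ = (ik − 2αu)·χ, χ″ = ((ik − 2αu)² − 2α)·χ; the odd-in-u pieces drop out.
⟨p⟩ = -5.0220 and ⟨p²⟩ = 36.153.
(Δp)² = 36.153 − (-5.0220)² = 10.932.

10.9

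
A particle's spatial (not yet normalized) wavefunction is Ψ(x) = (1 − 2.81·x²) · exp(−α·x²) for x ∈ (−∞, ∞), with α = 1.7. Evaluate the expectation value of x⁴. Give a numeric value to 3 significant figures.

0.269

⟨x⁴⟩ = ∫ x⁴·|Ψ|² dx / ∫|Ψ|² dx (integrals over the domain).
Expand each integrand as polynomial × e^(−2αx²) and use ∫x^(2j)·e^(−2αx²) dx = (2j−1)!!/(4α)^j · √(π/(2α)), odd powers → 0; here √(π/(2α)) = 0.96125.
State is unnormalized: ∫|Ψ|² dx = 0.65924, and ∫Ψ*·x⁴·Ψ dx = 0.17739, so ⟨x⁴⟩ = 0.17739 / 0.65924.
⟨x⁴⟩ = 0.26908.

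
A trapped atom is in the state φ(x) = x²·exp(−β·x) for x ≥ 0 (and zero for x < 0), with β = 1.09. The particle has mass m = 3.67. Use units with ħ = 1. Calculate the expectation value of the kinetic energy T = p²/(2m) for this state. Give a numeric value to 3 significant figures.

T = −(ħ²/2m) d²/dx², so ⟨T⟩ = −(ħ²/2m) ∫ φ*·φ'' dx / ∫|φ|² dx; with m = 3.67.
Differentiate x²·exp(−β·x) with the product rule; every integrand then reduces to terms xʲ·e^(−2βx) on [0, ∞), with ∫₀^∞ xʲ·e^(−2βx) dx = j!/(2β)^(j+1).
State is unnormalized: ∫|φ|² dx = 0.48745, and ∫φ*·(−ħ²/2m · φ'') dx = 0.026301, so ⟨T⟩ = 0.026301 / 0.48745.
⟨T⟩ = 0.053955.

0.0540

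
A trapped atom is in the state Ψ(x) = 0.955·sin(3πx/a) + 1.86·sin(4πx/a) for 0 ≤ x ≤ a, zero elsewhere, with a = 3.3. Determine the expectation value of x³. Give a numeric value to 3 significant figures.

3.69

⟨x³⟩ = ∫ x³·|Ψ|² dx / ∫|Ψ|² dx (integrals over the domain).
On 0 ≤ x ≤ a (j ≠ l): ∫sin²(jπx/a) dx = a/2, ∫sin(jπx/a)·sin(lπx/a) dx = 0; diagonal moments ∫x·sin²(jπx/a) dx = a²/4, ∫x²·sin²(jπx/a) dx = a³·(1/6 − 1/(4j²π²)); cross terms ∫x·sin(jπx/a)·sin(lπx/a) dx = 0 for j + l even and −4jla²/(π²(j² − l²)²) for j + l odd, ∫x²·sin(jπx/a)·sin(lπx/a) dx = (−1)^(j+l)·4jla³/(π²(j² − l²)²); higher powers the same way via product-to-sum and parts.
State is unnormalized: ∫|Ψ|² dx = 7.2132, and ∫Ψ*·x³·Ψ dx = 26.590, so ⟨x³⟩ = 26.590 / 7.2132.
⟨x³⟩ = 3.6862.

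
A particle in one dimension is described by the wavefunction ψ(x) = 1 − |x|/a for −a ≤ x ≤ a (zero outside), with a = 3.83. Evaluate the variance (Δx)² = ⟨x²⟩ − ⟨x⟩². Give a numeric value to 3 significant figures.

1.47

Compute ⟨x⟩ and ⟨x²⟩ separately, then (Δx)² = ⟨x²⟩ − ⟨x⟩².
ψ is even, so ∫ over [−a, a] = 2∫₀ᵃ with ψ = 1 − x/a there: ∫₀ᵃ (1 − x/a)² dx = a/3, ∫₀ᵃ x²(1 − x/a)² dx = a³/30, ∫₀ᵃ x⁴(1 − x/a)² dx = a⁵/105.
Normalization: ∫|ψ|² dx = 2.5533.
⟨x⟩ = 0.0000 and ⟨x²⟩ = 1.4669.
(Δx)² = 1.4669 − (0.0000)² = 1.4669.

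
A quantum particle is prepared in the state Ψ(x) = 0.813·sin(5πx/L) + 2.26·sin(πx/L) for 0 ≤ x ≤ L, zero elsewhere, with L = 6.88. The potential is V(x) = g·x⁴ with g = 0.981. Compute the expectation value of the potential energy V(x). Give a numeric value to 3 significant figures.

⟨V⟩ = ∫ V(x)·|Ψ|² dx / ∫|Ψ|² dx.
On 0 ≤ x ≤ L (j ≠ l): ∫sin²(jπx/L) dx = L/2, ∫sin(jπx/L)·sin(lπx/L) dx = 0; diagonal moments ∫x·sin²(jπx/L) dx = L²/4, ∫x²·sin²(jπx/L) dx = L³·(1/6 − 1/(4j²π²)); cross terms ∫x·sin(jπx/L)·sin(lπx/L) dx = 0 for j + l even and −4jlL²/(π²(j² − l²)²) for j + l odd, ∫x²·sin(jπx/L)·sin(lπx/L) dx = (−1)^(j+l)·4jlL³/(π²(j² − l²)²); higher powers the same way via product-to-sum and parts.
State is unnormalized: ∫|Ψ|² dx = 19.844, and ∫Ψ*·V(x)·Ψ dx = 5754.5, so ⟨V⟩ = 5754.5 / 19.844.
⟨V⟩ = 289.99.

290.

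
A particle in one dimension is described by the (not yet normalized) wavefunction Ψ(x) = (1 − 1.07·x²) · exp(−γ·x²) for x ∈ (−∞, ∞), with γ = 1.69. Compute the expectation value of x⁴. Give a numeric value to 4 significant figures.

0.02545

⟨x⁴⟩ = ∫ x⁴·|Ψ|² dx / ∫|Ψ|² dx (integrals over the domain).
Expand each integrand as polynomial × e^(−2γx²) and use ∫x^(2j)·e^(−2γx²) dx = (2j−1)!!/(4γ)^j · √(π/(2γ)), odd powers → 0; here √(π/(2γ)) = 0.96409.
State is unnormalized: ∫|Ψ|² dx = 0.73135, and ∫Ψ*·x⁴·Ψ dx = 0.018610, so ⟨x⁴⟩ = 0.018610 / 0.73135.
⟨x⁴⟩ = 0.025447.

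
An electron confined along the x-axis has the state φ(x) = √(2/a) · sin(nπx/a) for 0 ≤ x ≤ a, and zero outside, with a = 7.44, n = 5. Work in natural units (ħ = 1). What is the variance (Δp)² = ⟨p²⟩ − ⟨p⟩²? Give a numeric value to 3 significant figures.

Compute ⟨p⟩ and ⟨p²⟩ separately; (Δp)² = ⟨p²⟩ − ⟨p⟩².
d/dx sin(nπx/a) = (nπ/a)·cos(nπx/a) and d²/dx² sin(nπx/a) = −(nπ/a)²·sin(nπx/a); on 0 ≤ x ≤ a, ∫sin²(nπx/a) dx = a/2 and ∫sin(nπx/a)·cos(nπx/a) dx = 0.
⟨p⟩ = 0.0000 and ⟨p²⟩ = 4.4575.
(Δp)² = 4.4575 − (0.0000)² = 4.4575.

4.46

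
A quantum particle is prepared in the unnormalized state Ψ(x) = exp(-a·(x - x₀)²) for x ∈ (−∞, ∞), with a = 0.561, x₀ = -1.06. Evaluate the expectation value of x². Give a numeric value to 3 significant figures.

1.57

⟨x²⟩ = ∫ x²·|Ψ|² dx / ∫|Ψ|² dx (integrals over the domain).
Gaussian moments (u = x − x₀): ∫u^(2j)·e^(−2au²) du = (2j−1)!!/(4a)^j · √(π/(2a)), odd powers integrate to 0; here √(π/(2a)) = 1.6733.
State is unnormalized: ∫|Ψ|² dx = 1.6733, and ∫Ψ*·x²·Ψ dx = 2.6258, so ⟨x²⟩ = 2.6258 / 1.6733.
⟨x²⟩ = 1.5692.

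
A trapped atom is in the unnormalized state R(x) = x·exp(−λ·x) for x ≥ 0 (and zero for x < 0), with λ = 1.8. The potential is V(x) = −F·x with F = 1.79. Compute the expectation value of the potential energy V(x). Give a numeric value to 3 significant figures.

⟨V⟩ = ∫ V(x)·|R|² dx / ∫|R|² dx.
Every integrand reduces to terms xʲ·e^(−2λx) on [0, ∞); use ∫₀^∞ xʲ·e^(−2λx) dx = j!/(2λ)^(j+1).
State is unnormalized: ∫|R|² dx = 0.042867, and ∫R*·V(x)·R dx = -0.063943, so ⟨V⟩ = -0.063943 / 0.042867.
⟨V⟩ = -1.4917.

-1.49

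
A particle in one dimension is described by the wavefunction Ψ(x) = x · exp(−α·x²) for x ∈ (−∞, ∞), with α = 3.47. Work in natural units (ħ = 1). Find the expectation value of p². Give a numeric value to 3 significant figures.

10.4

p² Ψ = −ħ² d²Ψ/dx²; ⟨p²⟩ = −ħ² ∫ Ψ*·Ψ'' dx / ∫|Ψ|² dx.
Expand each integrand as polynomial × e^(−2αx²) and use ∫x^(2j)·e^(−2αx²) dx = (2j−1)!!/(4α)^j · √(π/(2α)), odd powers → 0; here √(π/(2α)) = 0.67281. Differentiate with the product rule, d/dx e^(−αx²) = −2αx·e^(−αx²).
State is unnormalized: ∫|Ψ|² dx = 0.048474, and ∫Ψ*·(−ħ² Ψ'') dx = 0.50461, so ⟨p²⟩ = 0.50461 / 0.048474.
⟨p²⟩ = 10.410.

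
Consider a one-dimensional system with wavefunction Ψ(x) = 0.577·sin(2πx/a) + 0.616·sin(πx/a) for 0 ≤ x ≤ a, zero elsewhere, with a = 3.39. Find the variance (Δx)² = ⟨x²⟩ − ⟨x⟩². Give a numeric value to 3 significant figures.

0.208

Compute ⟨x⟩ and ⟨x²⟩ separately, then (Δx)² = ⟨x²⟩ − ⟨x⟩².
On 0 ≤ x ≤ a (j ≠ l): ∫sin²(jπx/a) dx = a/2, ∫sin(jπx/a)·sin(lπx/a) dx = 0; diagonal moments ∫x·sin²(jπx/a) dx = a²/4, ∫x²·sin²(jπx/a) dx = a³·(1/6 − 1/(4j²π²)); cross terms ∫x·sin(jπx/a)·sin(lπx/a) dx = 0 for j + l even and −4jla²/(π²(j² − l²)²) for j + l odd, ∫x²·sin(jπx/a)·sin(lπx/a) dx = (−1)^(j+l)·4jla³/(π²(j² − l²)²); higher powers the same way via product-to-sum and parts.
Normalization: ∫|Ψ|² dx = 1.2075.
⟨x⟩ = 1.0857 and ⟨x²⟩ = 1.3870.
(Δx)² = 1.3870 − (1.0857)² = 0.20827.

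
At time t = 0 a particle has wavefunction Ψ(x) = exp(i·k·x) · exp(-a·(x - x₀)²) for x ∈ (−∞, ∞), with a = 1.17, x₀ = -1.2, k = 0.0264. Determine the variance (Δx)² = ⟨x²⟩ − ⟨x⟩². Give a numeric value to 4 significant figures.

Compute ⟨x⟩ and ⟨x²⟩ separately, then (Δx)² = ⟨x²⟩ − ⟨x⟩².
Gaussian moments (u = x − x₀): ∫u^(2j)·e^(−2au²) du = (2j−1)!!/(4a)^j · √(π/(2a)), odd powers integrate to 0; here √(π/(2a)) = 1.1587.
Normalization: ∫|Ψ|² dx = 1.1587.
⟨x⟩ = -1.2000 and ⟨x²⟩ = 1.6537.
(Δx)² = 1.6537 − (-1.2000)² = 0.21368.

0.2137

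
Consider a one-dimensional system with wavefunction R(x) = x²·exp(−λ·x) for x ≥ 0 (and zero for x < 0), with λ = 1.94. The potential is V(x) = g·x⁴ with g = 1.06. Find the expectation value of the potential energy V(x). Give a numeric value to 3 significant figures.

7.86

⟨V⟩ = ∫ V(x)·|R|² dx / ∫|R|² dx.
Every integrand reduces to terms xʲ·e^(−2λx) on [0, ∞); use ∫₀^∞ xʲ·e^(−2λx) dx = j!/(2λ)^(j+1).
State is unnormalized: ∫|R|² dx = 0.027293, and ∫R*·V(x)·R dx = 0.21446, so ⟨V⟩ = 0.21446 / 0.027293.
⟨V⟩ = 7.8576.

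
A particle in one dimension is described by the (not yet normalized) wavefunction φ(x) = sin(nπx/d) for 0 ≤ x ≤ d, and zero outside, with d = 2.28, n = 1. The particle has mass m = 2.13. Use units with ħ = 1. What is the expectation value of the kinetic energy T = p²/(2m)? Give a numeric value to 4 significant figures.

T = −(ħ²/2m) d²/dx², so ⟨T⟩ = −(ħ²/2m) ∫ φ*·φ'' dx / ∫|φ|² dx; with m = 2.13.
d/dx sin(nπx/d) = (nπ/d)·cos(nπx/d) and d²/dx² sin(nπx/d) = −(nπ/d)²·sin(nπx/d); on 0 ≤ x ≤ d, ∫sin²(nπx/d) dx = d/2 and ∫sin(nπx/d)·cos(nπx/d) dx = 0.
State is unnormalized: ∫|φ|² dx = 1.1400, and ∫φ*·(−ħ²/2m · φ'') dx = 0.50807, so ⟨T⟩ = 0.50807 / 1.1400.
⟨T⟩ = 0.44568.

0.4457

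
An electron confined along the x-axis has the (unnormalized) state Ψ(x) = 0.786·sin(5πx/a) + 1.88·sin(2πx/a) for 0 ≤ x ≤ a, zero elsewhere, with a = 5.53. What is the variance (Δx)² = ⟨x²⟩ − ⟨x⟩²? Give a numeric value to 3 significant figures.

Compute ⟨x⟩ and ⟨x²⟩ separately, then (Δx)² = ⟨x²⟩ − ⟨x⟩².
On 0 ≤ x ≤ a (j ≠ l): ∫sin²(jπx/a) dx = a/2, ∫sin(jπx/a)·sin(lπx/a) dx = 0; diagonal moments ∫x·sin²(jπx/a) dx = a²/4, ∫x²·sin²(jπx/a) dx = a³·(1/6 − 1/(4j²π²)); cross terms ∫x·sin(jπx/a)·sin(lπx/a) dx = 0 for j + l even and −4jla²/(π²(j² − l²)²) for j + l odd, ∫x²·sin(jπx/a)·sin(lπx/a) dx = (−1)^(j+l)·4jla³/(π²(j² − l²)²); higher powers the same way via product-to-sum and parts.
Normalization: ∫|Ψ|² dx = 11.481.
⟨x⟩ = 2.6927 and ⟨x²⟩ = 9.4547.
(Δx)² = 9.4547 − (2.6927)² = 2.2043.

2.20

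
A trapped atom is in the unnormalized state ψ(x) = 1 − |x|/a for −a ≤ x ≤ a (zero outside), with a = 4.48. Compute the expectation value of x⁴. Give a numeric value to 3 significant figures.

11.5

⟨x⁴⟩ = ∫ x⁴·|ψ|² dx / ∫|ψ|² dx (integrals over the domain).
ψ is even, so ∫ over [−a, a] = 2∫₀ᵃ with ψ = 1 − x/a there: ∫₀ᵃ (1 − x/a)² dx = a/3, ∫₀ᵃ x²(1 − x/a)² dx = a³/30, ∫₀ᵃ x⁴(1 − x/a)² dx = a⁵/105.
State is unnormalized: ∫|ψ|² dx = 2.9867, and ∫ψ*·x⁴·ψ dx = 34.374, so ⟨x⁴⟩ = 34.374 / 2.9867.
⟨x⁴⟩ = 11.509.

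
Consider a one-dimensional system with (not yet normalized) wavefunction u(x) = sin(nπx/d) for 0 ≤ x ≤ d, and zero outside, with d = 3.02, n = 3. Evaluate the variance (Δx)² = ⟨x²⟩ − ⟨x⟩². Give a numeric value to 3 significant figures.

0.709

Compute ⟨x⟩ and ⟨x²⟩ separately, then (Δx)² = ⟨x²⟩ − ⟨x⟩².
With sin²θ = (1 − cos2θ)/2 on 0 ≤ x ≤ d: ∫sin²(nπx/d) dx = d/2, ∫x·sin²(nπx/d) dx = d²/4, ∫x²·sin²(nπx/d) dx = d³·(1/6 − 1/(4n²π²)); higher powers xᵏ the same way, integrating xᵏ·cos(2nπx/d) by parts.
Normalization: ∫|u|² dx = 1.5100.
⟨x⟩ = 1.5100 and ⟨x²⟩ = 2.9888.
(Δx)² = 2.9888 − (1.5100)² = 0.70870.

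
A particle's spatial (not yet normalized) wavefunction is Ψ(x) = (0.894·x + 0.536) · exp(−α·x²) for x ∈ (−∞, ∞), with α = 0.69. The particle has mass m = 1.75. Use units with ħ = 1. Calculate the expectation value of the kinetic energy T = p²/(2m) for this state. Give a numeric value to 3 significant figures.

0.395

T = −(ħ²/2m) d²/dx², so ⟨T⟩ = −(ħ²/2m) ∫ Ψ*·Ψ'' dx / ∫|Ψ|² dx; with m = 1.75.
Expand each integrand as polynomial × e^(−2αx²) and use ∫x^(2j)·e^(−2αx²) dx = (2j−1)!!/(4α)^j · √(π/(2α)), odd powers → 0; here √(π/(2α)) = 1.5088. Differentiate with the product rule, d/dx e^(−αx²) = −2αx·e^(−αx²).
State is unnormalized: ∫|Ψ|² dx = 0.87040, and ∫Ψ*·(−ħ²/2m · Ψ'') dx = 0.34386, so ⟨T⟩ = 0.34386 / 0.87040.
⟨T⟩ = 0.39507.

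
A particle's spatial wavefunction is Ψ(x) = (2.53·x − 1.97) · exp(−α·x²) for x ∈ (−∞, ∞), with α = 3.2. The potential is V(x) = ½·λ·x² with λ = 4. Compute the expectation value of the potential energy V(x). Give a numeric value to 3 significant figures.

0.192

⟨V⟩ = ∫ V(x)·|Ψ|² dx / ∫|Ψ|² dx.
Expand each integrand as polynomial × e^(−2αx²) and use ∫x^(2j)·e^(−2αx²) dx = (2j−1)!!/(4α)^j · √(π/(2α)), odd powers → 0; here √(π/(2α)) = 0.70062.
State is unnormalized: ∫|Ψ|² dx = 3.0694, and ∫Ψ*·V(x)·Ψ dx = 0.58908, so ⟨V⟩ = 0.58908 / 3.0694.
⟨V⟩ = 0.19192.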